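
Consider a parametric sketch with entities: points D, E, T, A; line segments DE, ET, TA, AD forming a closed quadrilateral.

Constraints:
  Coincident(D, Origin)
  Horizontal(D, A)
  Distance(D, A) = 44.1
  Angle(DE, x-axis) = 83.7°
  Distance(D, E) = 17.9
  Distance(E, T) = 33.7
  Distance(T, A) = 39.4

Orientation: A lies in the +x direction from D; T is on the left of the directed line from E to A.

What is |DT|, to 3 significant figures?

47.3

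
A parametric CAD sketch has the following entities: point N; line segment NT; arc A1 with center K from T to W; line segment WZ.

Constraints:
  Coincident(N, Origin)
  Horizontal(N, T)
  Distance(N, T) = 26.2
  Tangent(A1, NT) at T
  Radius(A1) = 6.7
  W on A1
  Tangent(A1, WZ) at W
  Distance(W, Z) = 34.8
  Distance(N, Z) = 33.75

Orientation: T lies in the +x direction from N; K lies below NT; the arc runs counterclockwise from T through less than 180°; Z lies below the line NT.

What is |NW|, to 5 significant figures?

20.659

N is at the origin; N and T share the same y with |NT| = 26.2 and T on the +x side, so T = (26.200, 0.0000). Tangency of A1 to NT means the radius KT is perpendicular to NT, so K = T + (0, -6.7) = (26.200, -6.7000). Since KW ⟂ WZ (tangency), |KZ| = √(6.7² + 34.8²) = 35.439 regardless of where W sits on A1. So Z lies on both circle(N, 33.75) and circle(K, 35.439); the below-NT intersection is Z = (3.1329, -33.604). W is the foot of the tangent from Z: W = (20.381, -3.3793).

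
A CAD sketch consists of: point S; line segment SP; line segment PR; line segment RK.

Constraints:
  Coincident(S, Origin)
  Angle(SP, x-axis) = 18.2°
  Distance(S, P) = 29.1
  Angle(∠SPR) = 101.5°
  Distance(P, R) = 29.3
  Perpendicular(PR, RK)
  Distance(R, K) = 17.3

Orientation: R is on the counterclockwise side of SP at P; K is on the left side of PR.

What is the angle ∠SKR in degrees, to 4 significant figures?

107.7°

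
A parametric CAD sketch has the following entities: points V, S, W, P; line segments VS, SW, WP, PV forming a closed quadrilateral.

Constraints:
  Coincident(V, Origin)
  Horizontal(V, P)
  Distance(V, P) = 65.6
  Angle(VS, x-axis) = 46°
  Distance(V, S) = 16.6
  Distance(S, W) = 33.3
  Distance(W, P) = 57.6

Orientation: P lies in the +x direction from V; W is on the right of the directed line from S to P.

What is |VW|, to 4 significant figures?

24.55

Checks: |SW| = 33.30 ✓; |WP| = 57.60 ✓.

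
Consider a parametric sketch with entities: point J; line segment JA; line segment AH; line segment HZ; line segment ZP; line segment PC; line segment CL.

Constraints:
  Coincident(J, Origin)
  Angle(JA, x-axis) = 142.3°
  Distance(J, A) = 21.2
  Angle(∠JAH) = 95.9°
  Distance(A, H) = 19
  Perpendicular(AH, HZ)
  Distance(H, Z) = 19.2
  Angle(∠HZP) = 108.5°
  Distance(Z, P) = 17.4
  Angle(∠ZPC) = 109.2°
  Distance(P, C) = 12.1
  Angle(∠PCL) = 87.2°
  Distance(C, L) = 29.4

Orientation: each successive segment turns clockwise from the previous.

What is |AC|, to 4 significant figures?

15.92

J is at the origin; JA runs at 142.3° with length 21.2, so A = (-16.77, 12.96). ∠JAH = 95.9° gives AH at 58.20° from the x-axis; with |AH| = 19.0, H = (-6.762, 29.11). The perpendicularity gives HZ at right angles to AH, so HZ runs at -31.80°; with |HZ| = 19.2, Z = (9.556, 18.99). ∠HZP = 108.5° gives ZP at -103.3° from the x-axis; with |ZP| = 17.4, P = (5.553, 2.061). ∠ZPC = 109.2° gives PC at -174.1° from the x-axis; with |PC| = 12.1, C = (-6.483, 0.8177). Then |AC| = |C − A| = 15.92.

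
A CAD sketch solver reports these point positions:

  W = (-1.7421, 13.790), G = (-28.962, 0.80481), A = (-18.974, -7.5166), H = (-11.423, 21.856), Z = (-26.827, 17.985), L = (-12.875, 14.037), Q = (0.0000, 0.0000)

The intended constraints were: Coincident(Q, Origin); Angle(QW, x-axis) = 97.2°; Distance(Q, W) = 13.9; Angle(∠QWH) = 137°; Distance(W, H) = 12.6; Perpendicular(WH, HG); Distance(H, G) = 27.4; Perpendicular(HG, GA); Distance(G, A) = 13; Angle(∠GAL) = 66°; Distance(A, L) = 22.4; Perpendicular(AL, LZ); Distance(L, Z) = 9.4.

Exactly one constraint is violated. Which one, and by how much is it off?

Distance(L, Z) = 9.4 — off by 5.10.

Q = (0.00, 0.00) ✓; QW at 97.20° ✓; |QW| = 13.90 ✓; ∠QWH = 137.0° ✓; |WH| = 12.60 ✓; ∠(WH, HG) = 90.00° ✓; |HG| = 27.40 ✓; ∠(HG, GA) = 90.00° ✓; |GA| = 13.00 ✓; ∠GAL = 66.00° ✓; |AL| = 22.40 ✓; ∠(AL, LZ) = 90.00° ✓; |LZ| = 14.50 ✗.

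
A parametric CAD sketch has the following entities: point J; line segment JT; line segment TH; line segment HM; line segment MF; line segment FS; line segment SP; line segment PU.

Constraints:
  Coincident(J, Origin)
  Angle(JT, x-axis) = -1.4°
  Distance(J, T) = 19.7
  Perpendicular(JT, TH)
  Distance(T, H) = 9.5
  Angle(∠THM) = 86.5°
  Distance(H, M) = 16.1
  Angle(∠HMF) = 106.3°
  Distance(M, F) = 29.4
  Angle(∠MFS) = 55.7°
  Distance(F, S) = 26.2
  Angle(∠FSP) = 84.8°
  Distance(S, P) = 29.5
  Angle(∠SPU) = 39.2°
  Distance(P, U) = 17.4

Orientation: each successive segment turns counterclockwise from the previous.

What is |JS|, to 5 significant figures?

23.943

∠HMF = 106.3° gives MF at -104.20° from the x-axis; with |MF| = 29.4, F = (-3.3750, -20.076). ∠MFS = 55.7° gives FS at 20.100° from the x-axis; with |FS| = 26.2, S = (21.229, -11.072). Then |JS| = |S − J| = 23.943.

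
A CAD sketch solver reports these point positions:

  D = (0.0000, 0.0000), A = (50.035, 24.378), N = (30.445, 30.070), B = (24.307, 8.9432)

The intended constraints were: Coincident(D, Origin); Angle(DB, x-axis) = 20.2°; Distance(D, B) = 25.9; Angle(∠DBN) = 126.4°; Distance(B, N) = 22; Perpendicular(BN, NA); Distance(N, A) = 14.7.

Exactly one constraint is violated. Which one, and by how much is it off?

Distance(N, A) = 14.7 — off by 5.70.

D = (0.00, 0.00) ✓; DB at 20.20° ✓; |DB| = 25.90 ✓; ∠DBN = 126.4° ✓; |BN| = 22.00 ✓; ∠(BN, NA) = 90.00° ✓; |NA| = 20.40 ✗.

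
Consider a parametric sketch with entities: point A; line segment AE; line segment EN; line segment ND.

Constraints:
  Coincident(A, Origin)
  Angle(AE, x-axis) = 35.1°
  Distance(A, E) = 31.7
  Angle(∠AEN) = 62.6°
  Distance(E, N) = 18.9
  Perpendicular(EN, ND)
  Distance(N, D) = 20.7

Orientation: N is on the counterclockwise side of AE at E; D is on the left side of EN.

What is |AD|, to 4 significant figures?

8.602

A is at the origin; AE runs at 35.1° with length 31.7, so E = 31.7·(cos 35.1°, sin 35.1°) = (25.94, 18.23). ∠AEN = 62.6°, so EN runs at 35.1° + (180° − 62.6°) = 152.5° from the x-axis; with |EN| = 18.9, N = E + 18.9·(cos 152.5°, sin 152.5°) = (9.171, 26.95). The perpendicularity gives ND at right angles to EN; with |ND| = 20.7 on the left of EN, D = N + 20.7·(-0.4617, -0.8870) = (-0.3874, 8.594). Then |AD| = |D − A| = 8.602.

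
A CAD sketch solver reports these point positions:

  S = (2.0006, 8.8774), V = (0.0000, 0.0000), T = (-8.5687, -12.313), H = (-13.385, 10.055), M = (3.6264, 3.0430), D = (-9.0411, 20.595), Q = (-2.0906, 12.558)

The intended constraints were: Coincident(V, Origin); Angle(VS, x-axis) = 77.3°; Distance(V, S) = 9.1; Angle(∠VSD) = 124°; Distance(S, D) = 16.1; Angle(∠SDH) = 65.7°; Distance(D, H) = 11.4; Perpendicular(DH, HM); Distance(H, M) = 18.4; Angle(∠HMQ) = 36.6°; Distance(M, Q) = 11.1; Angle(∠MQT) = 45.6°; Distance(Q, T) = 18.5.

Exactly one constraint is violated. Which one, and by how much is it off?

Distance(Q, T) = 18.5 — off by 7.20.

V = (0.00, 0.00) ✓; VS at 77.30° ✓; |VS| = 9.100 ✓; ∠VSD = 124.0° ✓; |SD| = 16.10 ✓; ∠SDH = 65.70° ✓; |DH| = 11.40 ✓; ∠(DH, HM) = 90.00° ✓; |HM| = 18.40 ✓; ∠HMQ = 36.60° ✓; |MQ| = 11.10 ✓; ∠MQT = 45.60° ✓; |QT| = 25.70 ✗.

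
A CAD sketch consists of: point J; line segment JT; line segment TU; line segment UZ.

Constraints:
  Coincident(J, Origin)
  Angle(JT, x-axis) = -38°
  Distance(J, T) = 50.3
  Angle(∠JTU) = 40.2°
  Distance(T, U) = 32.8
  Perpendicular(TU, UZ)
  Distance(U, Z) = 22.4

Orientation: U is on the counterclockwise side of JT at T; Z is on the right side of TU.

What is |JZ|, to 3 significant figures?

55.2

∠JTU = 40.2°, so TU runs at -38.0° + (180° − 40.2°) = 102° from the x-axis; with |TU| = 32.8, U = T + 32.8·(cos 102°, sin 102°) = (32.9, 1.14). TU ⟂ UZ; with |UZ| = 22.4 on the right of TU, Z = U + 22.4·(0.979, 0.204) = (54.9, 5.72). Then |JZ| = |Z − J| = 55.2.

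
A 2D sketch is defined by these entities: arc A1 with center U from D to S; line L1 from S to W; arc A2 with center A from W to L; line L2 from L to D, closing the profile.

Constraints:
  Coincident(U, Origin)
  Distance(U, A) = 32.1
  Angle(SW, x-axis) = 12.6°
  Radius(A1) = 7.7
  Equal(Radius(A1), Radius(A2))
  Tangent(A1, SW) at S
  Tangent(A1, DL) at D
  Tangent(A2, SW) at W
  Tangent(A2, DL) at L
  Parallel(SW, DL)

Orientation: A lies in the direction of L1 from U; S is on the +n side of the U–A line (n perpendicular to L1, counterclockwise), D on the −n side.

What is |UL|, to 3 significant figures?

33.0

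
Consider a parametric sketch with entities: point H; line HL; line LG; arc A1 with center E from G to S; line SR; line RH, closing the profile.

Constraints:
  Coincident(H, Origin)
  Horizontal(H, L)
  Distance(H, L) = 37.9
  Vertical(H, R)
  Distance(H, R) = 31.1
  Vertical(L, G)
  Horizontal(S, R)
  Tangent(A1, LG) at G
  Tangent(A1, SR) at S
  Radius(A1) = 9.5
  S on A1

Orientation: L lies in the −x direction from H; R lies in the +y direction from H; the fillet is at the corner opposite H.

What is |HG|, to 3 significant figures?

43.6

The virtual corner opposite H is at (-37.9, 31.1). Tangency of A1 to LG means the radius EG is perpendicular to LG and A1 meets SR tangentially, so ES is at right angles to SR, with radius 9.5, so the center E sits 9.5 in from both sides at E = (-28.4, 21.6). That places the tangent points at G = (-37.9, 21.6) on LG and S = (-28.4, 31.1) on SR. Then |HG| = |G − H| = 43.6.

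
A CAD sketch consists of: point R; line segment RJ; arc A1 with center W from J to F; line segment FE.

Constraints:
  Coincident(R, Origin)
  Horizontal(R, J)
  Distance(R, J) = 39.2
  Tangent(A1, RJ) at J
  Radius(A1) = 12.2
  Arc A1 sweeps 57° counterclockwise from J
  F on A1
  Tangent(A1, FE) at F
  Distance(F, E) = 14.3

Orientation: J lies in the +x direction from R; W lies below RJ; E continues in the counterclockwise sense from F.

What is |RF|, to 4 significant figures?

29.50

R is at the origin; R and J share the same y with |RJ| = 39.2 and J on the +x side, so J = (39.20, 0.000). A1 meets RJ tangentially, so WJ is at right angles to RJ, so W = J + (0, -12.2) = (39.20, -12.20). On A1, J sits at bearing 90° from W; a 57° counterclockwise sweep puts F at bearing 147°, so F = W + 12.2·(cos 147°, sin 147°) = (28.97, -5.555). Then |RF| = |F − R| = 29.50.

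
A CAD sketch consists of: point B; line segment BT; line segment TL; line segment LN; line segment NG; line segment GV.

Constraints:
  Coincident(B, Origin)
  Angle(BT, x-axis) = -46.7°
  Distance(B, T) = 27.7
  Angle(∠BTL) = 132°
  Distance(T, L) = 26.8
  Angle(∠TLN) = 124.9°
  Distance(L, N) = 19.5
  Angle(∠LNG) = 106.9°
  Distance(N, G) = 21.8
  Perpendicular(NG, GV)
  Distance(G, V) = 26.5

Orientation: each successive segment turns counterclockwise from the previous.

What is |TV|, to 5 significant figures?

17.130

∠LNG = 106.9° gives NG at 129.50° from the x-axis; with |NG| = 21.8, G = (42.715, 13.512). The perpendicularity gives GV at right angles to NG, so GV runs at -140.50°; with |GV| = 26.5, V = (22.267, -3.3440). Then |TV| = |V − T| = 17.130.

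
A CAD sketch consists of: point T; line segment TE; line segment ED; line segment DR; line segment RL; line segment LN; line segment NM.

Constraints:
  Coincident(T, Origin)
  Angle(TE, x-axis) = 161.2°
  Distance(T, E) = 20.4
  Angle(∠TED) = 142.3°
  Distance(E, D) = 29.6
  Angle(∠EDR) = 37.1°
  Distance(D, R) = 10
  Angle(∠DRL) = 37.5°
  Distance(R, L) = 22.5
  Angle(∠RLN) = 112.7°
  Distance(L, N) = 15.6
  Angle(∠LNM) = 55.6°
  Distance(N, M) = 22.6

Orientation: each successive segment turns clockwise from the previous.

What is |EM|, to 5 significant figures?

32.871

T is at the origin; TE runs at 161.2° with length 20.4, so E = (-19.312, 6.5742). ∠TED = 142.3° gives ED at 123.50° from the x-axis; with |ED| = 29.6, D = (-35.649, 31.257). ∠EDR = 37.1° gives DR at -19.400° from the x-axis; with |DR| = 10.0, R = (-26.217, 27.936). ∠DRL = 37.5° gives RL at -161.90° from the x-axis; with |RL| = 22.5, L = (-47.603, 20.945). ∠RLN = 112.7° gives LN at 130.80° from the x-axis; with |LN| = 15.6, N = (-57.797, 32.755). ∠LNM = 55.6° gives NM at 6.4000° from the x-axis; with |NM| = 22.6, M = (-35.338, 35.274). Then |EM| = |M − E| = 32.871.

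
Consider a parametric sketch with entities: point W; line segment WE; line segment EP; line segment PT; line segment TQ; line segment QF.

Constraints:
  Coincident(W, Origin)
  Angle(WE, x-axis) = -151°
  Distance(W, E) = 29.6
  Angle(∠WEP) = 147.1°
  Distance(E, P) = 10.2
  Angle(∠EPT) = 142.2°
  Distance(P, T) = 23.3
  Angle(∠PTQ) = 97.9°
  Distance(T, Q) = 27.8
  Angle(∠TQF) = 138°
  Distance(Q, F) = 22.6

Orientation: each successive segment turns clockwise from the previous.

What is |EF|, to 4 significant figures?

45.90

W is at the origin; WE runs at -151.0° with length 29.6, so E = (-25.89, -14.35). ∠WEP = 147.1° gives EP at 176.1° from the x-axis; with |EP| = 10.2, P = (-36.07, -13.66). ∠EPT = 142.2° gives PT at 138.3° from the x-axis; with |PT| = 23.3, T = (-53.46, 1.843). ∠PTQ = 97.9° gives TQ at 56.20° from the x-axis; with |TQ| = 27.8, Q = (-38.00, 24.94). ∠TQF = 138.0° gives QF at 14.20° from the x-axis; with |QF| = 22.6, F = (-16.09, 30.49). Then |EF| = |F − E| = 45.90.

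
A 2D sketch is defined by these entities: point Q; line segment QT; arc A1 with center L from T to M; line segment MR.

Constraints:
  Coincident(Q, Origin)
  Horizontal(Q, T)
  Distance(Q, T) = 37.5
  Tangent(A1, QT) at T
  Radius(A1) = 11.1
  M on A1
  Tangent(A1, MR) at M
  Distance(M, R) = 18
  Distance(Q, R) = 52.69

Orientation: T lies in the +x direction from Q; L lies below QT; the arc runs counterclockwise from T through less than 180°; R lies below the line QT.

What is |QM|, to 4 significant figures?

35.01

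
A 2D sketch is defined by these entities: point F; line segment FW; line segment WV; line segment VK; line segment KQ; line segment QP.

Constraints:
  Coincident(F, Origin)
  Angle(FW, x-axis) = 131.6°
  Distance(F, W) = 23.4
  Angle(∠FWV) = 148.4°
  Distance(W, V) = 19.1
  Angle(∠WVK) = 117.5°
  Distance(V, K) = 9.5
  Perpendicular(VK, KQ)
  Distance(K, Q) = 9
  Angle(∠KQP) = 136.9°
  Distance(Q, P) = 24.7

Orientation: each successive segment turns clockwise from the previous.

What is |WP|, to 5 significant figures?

10.196

F is at the origin; FW runs at 131.6° with length 23.4, so W = (-15.536, 17.498). ∠FWV = 148.4° gives WV at 100.00° from the x-axis; with |WV| = 19.1, V = (-18.853, 36.308). ∠WVK = 117.5° gives VK at 37.500° from the x-axis; with |VK| = 9.5, K = (-11.316, 42.092). VK ⟂ KQ, so KQ runs at -52.500°; with |KQ| = 9.0, Q = (-5.8368, 34.951). ∠KQP = 136.9° gives QP at -95.600° from the x-axis; with |QP| = 24.7, P = (-8.2471, 10.369). Then |WP| = |P − W| = 10.196.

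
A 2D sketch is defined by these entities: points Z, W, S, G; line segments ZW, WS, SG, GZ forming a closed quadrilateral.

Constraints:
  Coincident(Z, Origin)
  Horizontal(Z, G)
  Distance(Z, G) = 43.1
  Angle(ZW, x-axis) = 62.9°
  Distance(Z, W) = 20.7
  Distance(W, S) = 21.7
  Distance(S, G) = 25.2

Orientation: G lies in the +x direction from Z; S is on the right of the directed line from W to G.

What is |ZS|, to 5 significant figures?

18.012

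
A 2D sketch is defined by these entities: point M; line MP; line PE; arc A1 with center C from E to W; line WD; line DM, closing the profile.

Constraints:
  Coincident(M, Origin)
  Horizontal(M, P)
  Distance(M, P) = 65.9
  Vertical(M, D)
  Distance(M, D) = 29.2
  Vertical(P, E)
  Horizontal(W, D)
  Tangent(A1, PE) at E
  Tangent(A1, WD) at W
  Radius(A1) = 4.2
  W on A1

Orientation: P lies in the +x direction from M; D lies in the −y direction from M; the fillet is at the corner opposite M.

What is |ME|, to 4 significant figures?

70.48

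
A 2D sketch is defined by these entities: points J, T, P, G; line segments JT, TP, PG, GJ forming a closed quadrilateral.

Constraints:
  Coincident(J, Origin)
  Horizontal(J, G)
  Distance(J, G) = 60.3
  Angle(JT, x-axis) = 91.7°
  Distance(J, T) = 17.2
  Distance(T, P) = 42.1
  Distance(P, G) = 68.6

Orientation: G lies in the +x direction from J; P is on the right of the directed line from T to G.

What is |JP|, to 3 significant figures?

25.1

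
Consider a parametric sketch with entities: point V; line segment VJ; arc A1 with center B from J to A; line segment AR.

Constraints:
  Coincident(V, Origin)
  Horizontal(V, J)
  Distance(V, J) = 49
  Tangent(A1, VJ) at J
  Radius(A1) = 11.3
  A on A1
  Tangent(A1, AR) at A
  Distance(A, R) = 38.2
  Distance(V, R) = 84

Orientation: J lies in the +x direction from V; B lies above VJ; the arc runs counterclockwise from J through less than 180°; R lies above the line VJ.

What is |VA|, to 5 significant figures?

60.276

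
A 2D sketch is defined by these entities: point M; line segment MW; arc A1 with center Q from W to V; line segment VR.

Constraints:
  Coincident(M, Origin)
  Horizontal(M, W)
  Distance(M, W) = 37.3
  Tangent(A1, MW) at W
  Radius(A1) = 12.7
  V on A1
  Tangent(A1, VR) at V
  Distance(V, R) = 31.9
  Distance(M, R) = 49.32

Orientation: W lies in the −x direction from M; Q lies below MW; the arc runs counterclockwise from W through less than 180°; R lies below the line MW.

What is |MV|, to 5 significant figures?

50.962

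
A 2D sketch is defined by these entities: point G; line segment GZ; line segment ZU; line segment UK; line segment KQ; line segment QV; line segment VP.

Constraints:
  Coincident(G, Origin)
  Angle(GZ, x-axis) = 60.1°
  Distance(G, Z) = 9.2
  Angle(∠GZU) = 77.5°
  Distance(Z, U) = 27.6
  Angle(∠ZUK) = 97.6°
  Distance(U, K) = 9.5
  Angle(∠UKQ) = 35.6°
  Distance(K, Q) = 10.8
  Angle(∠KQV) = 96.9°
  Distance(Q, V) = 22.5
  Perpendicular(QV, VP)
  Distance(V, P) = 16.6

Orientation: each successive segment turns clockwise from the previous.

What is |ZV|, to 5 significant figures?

39.186

G is at the origin; GZ runs at 60.1° with length 9.2, so Z = (4.5861, 7.9755). ∠GZU = 77.5° gives ZU at -42.400° from the x-axis; with |ZU| = 27.6, U = (24.967, -10.635). ∠ZUK = 97.6° gives UK at -124.80° from the x-axis; with |UK| = 9.5, K = (19.546, -18.436). ∠UKQ = 35.6° gives KQ at 90.800° from the x-axis; with |KQ| = 10.8, Q = (19.395, -7.6373). ∠KQV = 96.9° gives QV at 7.7000° from the x-axis; with |QV| = 22.5, V = (41.692, -4.6226). Then |ZV| = |V − Z| = 39.186.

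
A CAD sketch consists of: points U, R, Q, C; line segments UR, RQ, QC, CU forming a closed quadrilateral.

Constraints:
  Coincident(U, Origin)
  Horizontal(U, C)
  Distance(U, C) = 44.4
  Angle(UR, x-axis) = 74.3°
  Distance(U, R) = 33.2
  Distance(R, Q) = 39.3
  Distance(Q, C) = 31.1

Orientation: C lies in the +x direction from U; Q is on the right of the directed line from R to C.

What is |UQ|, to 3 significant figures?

15.7

U is at the origin; U and C share the same y with |UC| = 44.4 and C in +x, so C = (44.4, 0). UR runs at 74.3° with |UR| = 33.2, so R = (8.98, 32.0). Q is determined by |RQ| = 39.3 and |QC| = 31.1 together: it lies at the intersection of circle(R, 39.3) and circle(C, 31.1). With |RC| = 47.7, the foot of the radical line on RC is 29.9 from R and the perpendicular offset is √(39.3² − 29.9²) = 25.5. Taking the right-of-RC solution: Q = (14.1, -7.00).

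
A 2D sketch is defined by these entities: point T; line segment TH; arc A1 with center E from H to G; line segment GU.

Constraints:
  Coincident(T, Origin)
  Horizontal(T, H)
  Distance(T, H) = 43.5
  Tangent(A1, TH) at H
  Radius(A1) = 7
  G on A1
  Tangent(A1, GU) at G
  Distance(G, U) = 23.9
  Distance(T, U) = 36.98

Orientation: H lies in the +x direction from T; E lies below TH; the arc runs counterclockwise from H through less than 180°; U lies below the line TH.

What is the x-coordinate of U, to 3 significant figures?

26.8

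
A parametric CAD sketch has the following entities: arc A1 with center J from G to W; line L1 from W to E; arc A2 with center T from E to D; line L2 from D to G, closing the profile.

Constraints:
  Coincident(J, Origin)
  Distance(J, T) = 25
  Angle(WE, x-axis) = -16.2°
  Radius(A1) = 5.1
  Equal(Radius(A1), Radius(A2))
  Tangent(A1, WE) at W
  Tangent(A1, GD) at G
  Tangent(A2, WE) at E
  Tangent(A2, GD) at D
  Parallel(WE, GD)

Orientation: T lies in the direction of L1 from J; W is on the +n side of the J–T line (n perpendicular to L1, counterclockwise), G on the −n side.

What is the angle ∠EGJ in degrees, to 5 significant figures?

67.805°

Tangency of A1 to both parallel lines with radius 5.1 puts W and G at J ± 5.1·n: W = (1.4229, 4.8975), G = (-1.4229, -4.8975). Equal radii place E and D the same way about T: E = T + 5.1·n = (25.430, -2.0773), D = T − 5.1·n = (22.584, -11.872). Then cos ∠EGJ = GE·GJ / (|GE||GJ|), giving 67.805°.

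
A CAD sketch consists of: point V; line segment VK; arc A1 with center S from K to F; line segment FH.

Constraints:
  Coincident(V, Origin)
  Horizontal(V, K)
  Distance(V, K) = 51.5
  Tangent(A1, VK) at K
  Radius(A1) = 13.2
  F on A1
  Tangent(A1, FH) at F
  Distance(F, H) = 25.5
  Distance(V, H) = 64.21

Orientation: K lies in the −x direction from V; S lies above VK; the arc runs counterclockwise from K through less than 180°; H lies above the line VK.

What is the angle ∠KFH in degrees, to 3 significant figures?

124°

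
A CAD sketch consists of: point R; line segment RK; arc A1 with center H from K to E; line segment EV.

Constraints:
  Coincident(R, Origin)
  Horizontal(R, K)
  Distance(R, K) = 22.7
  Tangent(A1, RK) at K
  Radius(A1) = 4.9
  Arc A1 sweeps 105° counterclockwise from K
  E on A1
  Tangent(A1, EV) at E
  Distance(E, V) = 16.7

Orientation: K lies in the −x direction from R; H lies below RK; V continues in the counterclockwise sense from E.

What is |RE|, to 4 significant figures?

28.12

The tangent condition forces HK to be normal to RK, so H = K + (0, -4.9) = (-22.70, -4.900). On A1, K sits at bearing 90° from H; a 105° counterclockwise sweep puts E at bearing 195°, so E = H + 4.9·(cos 195°, sin 195°) = (-27.43, -6.168). Then |RE| = |E − R| = 28.12.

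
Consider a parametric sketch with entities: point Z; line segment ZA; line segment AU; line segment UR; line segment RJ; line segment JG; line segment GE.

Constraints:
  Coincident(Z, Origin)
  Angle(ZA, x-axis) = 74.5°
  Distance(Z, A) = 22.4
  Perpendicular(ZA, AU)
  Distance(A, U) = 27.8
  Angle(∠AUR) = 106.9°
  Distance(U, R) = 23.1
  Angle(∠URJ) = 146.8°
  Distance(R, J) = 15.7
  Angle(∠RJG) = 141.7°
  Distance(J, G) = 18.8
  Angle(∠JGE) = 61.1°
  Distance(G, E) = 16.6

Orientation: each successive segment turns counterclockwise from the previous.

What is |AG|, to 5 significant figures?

50.284

Z is at the origin; ZA runs at 74.5° with length 22.4, so A = (5.9861, 21.585). ZA is perpendicular to AU, so AU runs at 164.50°; with |AU| = 27.8, U = (-20.803, 29.015). ∠AUR = 106.9° gives UR at -122.40° from the x-axis; with |UR| = 23.1, R = (-33.180, 9.5106). ∠URJ = 146.8° gives RJ at -89.200° from the x-axis; with |RJ| = 15.7, J = (-32.961, -6.1879). ∠RJG = 141.7° gives JG at -50.900° from the x-axis; with |JG| = 18.8, G = (-21.104, -20.778). Then |AG| = |G − A| = 50.284.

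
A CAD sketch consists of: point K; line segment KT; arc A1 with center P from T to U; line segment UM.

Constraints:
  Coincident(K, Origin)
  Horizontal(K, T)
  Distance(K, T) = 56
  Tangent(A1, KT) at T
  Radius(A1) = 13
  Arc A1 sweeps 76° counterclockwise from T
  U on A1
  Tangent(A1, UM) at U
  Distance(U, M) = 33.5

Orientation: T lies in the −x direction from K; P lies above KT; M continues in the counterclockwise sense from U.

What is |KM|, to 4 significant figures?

55.13

K is at the origin; KT is horizontal with |KT| = 56.0 and T on the −x side, so T = (-56.00, 0.000). Tangency of A1 to KT means the radius PT is perpendicular to KT, so P = T + (0, 13) = (-56.00, 13.00). On A1, T sits at bearing -90° from P; a 76° counterclockwise sweep puts U at bearing -14°, so U = P + 13.0·(cos -14°, sin -14°) = (-43.39, 9.855). Tangency of A1 to UM means the radius PU is perpendicular to UM, so UM runs along (−sin -14°, cos -14°); with |UM| = 33.5, M = (-35.28, 42.36). Then |KM| = |M − K| = 55.13.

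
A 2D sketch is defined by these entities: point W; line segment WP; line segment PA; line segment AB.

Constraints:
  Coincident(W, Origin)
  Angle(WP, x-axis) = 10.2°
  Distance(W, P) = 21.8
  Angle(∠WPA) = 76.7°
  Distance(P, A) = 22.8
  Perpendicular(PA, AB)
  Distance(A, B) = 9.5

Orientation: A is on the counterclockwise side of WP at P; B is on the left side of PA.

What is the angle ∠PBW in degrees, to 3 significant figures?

56.0°

W is at the origin; WP runs at 10.2° with length 21.8, so P = 21.8·(cos 10.2°, sin 10.2°) = (21.5, 3.86). ∠WPA = 76.7°, so PA runs at 10.2° + (180° − 76.7°) = 114° from the x-axis; with |PA| = 22.8, A = P + 22.8·(cos 114°, sin 114°) = (12.4, 24.8). PA ⟂ AB; with |AB| = 9.5 on the left of PA, B = A + 9.5·(-0.917, -0.399) = (3.65, 21.0). Then cos ∠PBW = BP·BW / (|BP||BW|), giving 56.0°.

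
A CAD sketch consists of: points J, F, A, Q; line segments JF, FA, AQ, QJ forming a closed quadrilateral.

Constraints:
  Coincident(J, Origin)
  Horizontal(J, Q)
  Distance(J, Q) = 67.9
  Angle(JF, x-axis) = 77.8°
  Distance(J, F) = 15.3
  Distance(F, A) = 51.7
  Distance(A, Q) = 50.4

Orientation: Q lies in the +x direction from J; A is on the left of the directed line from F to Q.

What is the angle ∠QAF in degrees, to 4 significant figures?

81.08°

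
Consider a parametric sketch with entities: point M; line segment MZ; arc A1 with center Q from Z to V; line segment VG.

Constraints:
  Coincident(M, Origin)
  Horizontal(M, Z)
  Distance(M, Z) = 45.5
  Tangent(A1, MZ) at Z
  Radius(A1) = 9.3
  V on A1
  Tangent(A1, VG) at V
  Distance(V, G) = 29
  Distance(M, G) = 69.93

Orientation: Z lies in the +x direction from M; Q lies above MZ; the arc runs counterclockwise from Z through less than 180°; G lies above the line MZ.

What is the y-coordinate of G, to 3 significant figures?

36.2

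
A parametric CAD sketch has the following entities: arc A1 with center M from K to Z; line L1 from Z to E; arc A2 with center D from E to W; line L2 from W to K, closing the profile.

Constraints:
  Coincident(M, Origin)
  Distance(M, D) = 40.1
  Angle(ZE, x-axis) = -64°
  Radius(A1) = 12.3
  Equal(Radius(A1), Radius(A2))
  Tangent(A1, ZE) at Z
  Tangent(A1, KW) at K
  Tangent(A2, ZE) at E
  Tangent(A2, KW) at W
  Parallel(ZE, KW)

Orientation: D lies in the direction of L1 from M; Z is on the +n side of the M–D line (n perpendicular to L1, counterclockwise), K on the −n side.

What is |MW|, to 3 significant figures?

41.9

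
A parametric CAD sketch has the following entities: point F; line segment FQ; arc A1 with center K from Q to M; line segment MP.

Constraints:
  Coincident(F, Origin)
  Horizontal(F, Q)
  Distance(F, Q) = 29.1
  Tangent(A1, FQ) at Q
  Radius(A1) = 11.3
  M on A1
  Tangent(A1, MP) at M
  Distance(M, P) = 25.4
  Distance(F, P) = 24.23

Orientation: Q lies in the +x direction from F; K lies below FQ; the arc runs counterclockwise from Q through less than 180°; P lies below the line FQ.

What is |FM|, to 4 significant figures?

20.76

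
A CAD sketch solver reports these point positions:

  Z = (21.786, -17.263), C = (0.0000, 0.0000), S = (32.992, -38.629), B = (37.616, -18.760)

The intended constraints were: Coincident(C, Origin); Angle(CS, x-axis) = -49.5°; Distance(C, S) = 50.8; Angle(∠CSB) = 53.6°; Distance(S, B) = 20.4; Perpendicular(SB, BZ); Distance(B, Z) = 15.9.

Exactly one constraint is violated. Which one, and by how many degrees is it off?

Perpendicular(SB, BZ) — off by 7.70°.

C = (0.00, 0.00) ✓; CS at -49.50° ✓; |CS| = 50.80 ✓; ∠CSB = 53.60° ✓; |SB| = 20.40 ✓; ∠(SB, BZ) = 97.70° ✗; |BZ| = 15.90 ✓.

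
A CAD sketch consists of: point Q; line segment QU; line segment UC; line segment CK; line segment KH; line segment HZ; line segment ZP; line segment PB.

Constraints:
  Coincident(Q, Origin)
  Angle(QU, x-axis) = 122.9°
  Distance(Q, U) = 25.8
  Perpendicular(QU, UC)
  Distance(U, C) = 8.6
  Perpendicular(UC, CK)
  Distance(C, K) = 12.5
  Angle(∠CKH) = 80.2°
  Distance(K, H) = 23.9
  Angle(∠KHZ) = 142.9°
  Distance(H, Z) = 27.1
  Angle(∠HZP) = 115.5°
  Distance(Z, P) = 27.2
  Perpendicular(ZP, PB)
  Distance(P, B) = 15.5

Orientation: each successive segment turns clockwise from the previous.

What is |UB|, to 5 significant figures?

32.335

∠HZP = 115.5° gives ZP at 101.50° from the x-axis; with |ZP| = 27.2, P = (-53.705, 39.671). ZP ⟂ PB, so PB runs at 11.500°; with |PB| = 15.5, B = (-38.516, 42.762). Then |UB| = |B − U| = 32.335.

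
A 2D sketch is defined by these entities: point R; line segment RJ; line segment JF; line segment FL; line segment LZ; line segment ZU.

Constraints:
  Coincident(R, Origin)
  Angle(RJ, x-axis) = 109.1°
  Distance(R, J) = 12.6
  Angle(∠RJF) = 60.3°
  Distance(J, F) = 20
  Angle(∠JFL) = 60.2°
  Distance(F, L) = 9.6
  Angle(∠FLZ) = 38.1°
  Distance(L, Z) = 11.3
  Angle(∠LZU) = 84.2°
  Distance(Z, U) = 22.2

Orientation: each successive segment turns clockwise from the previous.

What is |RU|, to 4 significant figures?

33.02

R is at the origin; RJ runs at 109.1° with length 12.6, so J = (-4.123, 11.91). ∠RJF = 60.3° gives JF at -10.60° from the x-axis; with |JF| = 20.0, F = (15.54, 8.227). ∠JFL = 60.2° gives FL at -130.4° from the x-axis; with |FL| = 9.6, L = (9.314, 0.9166). ∠FLZ = 38.1° gives LZ at 87.70° from the x-axis; with |LZ| = 11.3, Z = (9.767, 12.21). ∠LZU = 84.2° gives ZU at -8.100° from the x-axis; with |ZU| = 22.2, U = (31.75, 9.079). Then |RU| = |U − R| = 33.02.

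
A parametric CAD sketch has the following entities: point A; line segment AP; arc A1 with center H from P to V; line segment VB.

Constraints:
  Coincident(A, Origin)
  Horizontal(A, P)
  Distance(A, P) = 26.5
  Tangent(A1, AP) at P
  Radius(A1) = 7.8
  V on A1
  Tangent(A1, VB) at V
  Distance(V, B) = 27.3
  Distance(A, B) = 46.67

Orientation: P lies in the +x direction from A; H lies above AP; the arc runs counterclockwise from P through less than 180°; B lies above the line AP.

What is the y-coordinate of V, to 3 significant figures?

9.09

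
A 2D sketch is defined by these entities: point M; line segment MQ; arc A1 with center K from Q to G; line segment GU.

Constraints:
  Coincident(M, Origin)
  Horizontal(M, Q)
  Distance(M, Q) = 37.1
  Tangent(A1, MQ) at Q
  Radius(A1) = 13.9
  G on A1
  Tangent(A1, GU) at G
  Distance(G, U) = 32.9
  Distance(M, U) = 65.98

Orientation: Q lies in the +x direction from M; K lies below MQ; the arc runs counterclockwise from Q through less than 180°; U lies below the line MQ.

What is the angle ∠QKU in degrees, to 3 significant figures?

168°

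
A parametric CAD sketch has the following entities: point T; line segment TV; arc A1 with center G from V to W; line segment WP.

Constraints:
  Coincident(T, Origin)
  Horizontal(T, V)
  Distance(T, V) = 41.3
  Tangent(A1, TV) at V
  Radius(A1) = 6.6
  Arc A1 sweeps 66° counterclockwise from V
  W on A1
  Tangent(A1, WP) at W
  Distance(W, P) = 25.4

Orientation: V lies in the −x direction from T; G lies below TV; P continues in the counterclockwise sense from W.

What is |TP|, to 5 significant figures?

63.720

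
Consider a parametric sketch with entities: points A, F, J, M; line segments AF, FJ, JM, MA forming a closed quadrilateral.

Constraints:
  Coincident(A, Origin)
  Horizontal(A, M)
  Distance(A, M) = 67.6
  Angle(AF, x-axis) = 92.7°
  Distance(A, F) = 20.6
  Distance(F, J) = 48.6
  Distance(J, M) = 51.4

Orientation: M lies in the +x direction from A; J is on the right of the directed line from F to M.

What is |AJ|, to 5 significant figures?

31.106

A is at the origin; AM is horizontal with |AM| = 67.6 and M in +x, so M = (67.6, 0). AF runs at 92.7° with |AF| = 20.6, so F = (-0.97039, 20.577). J is determined by |FJ| = 48.6 and |JM| = 51.4 together: it lies at the intersection of circle(F, 48.6) and circle(M, 51.4). With |FM| = 71.591, the foot of the radical line on FM is 33.840 from F and the perpendicular offset is √(48.6² − 33.840²) = 34.883. Taking the right-of-FM solution: J = (21.416, -22.560).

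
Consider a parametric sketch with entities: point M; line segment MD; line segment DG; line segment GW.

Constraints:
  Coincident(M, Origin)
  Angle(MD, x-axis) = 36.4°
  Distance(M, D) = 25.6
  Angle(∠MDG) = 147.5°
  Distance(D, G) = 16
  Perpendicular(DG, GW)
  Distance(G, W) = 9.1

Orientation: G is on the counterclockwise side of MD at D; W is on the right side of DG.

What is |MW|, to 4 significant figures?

43.99

M is at the origin; MD runs at 36.4° with length 25.6, so D = 25.6·(cos 36.4°, sin 36.4°) = (20.61, 15.19). ∠MDG = 147.5°, so DG runs at 36.4° + (180° − 147.5°) = 68.90° from the x-axis; with |DG| = 16.0, G = D + 16.0·(cos 68.90°, sin 68.90°) = (26.37, 30.12). The perpendicularity gives GW at right angles to DG; with |GW| = 9.1 on the right of DG, W = G + 9.1·(0.9330, -0.3600) = (34.86, 26.84). Then |MW| = |W − M| = 43.99.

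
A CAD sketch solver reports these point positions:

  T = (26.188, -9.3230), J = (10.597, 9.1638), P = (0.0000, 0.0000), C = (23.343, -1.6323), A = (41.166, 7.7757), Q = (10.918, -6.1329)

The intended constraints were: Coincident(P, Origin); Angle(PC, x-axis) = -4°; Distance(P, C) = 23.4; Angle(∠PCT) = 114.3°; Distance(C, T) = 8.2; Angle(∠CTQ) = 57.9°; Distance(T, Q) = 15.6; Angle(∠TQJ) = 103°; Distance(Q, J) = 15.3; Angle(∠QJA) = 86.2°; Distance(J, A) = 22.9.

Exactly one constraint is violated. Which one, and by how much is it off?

Distance(J, A) = 22.9 — off by 7.70.

P = (0.00, 0.00) ✓; PC at -4.000° ✓; |PC| = 23.40 ✓; ∠PCT = 114.3° ✓; |CT| = 8.200 ✓; ∠CTQ = 57.90° ✓; |TQ| = 15.60 ✓; ∠TQJ = 103.0° ✓; |QJ| = 15.30 ✓; ∠QJA = 86.20° ✓; |JA| = 30.60 ✗.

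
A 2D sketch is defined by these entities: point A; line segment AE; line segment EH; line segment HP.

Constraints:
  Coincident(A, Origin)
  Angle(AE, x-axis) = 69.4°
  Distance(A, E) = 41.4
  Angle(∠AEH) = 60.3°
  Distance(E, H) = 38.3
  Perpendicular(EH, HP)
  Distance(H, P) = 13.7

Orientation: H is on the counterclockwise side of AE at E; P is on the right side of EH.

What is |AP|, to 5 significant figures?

52.751

∠AEH = 60.3°, so EH runs at 69.4° + (180° − 60.3°) = 189.10° from the x-axis; with |EH| = 38.3, H = E + 38.3·(cos 189.10°, sin 189.10°) = (-23.252, 32.695). EH is perpendicular to HP; with |HP| = 13.7 on the right of EH, P = H + 13.7·(-0.15816, 0.98741) = (-25.418, 46.223). Then |AP| = |P − A| = 52.751.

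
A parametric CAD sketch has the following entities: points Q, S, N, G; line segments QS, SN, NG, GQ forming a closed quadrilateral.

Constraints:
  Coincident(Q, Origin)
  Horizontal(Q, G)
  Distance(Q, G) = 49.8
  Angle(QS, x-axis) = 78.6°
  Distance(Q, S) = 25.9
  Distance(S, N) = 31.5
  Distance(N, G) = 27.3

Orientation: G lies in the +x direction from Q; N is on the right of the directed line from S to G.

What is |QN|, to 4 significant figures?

22.53

Q is at the origin; QG is horizontal with |QG| = 49.8 and G in +x, so G = (49.8, 0). QS runs at 78.6° with |QS| = 25.9, so S = (5.119, 25.39). N is determined by |SN| = 31.5 and |NG| = 27.3 together: it lies at the intersection of circle(S, 31.5) and circle(G, 27.3). With |SG| = 51.39, the foot of the radical line on SG is 28.10 from S and the perpendicular offset is √(31.5² − 28.10²) = 14.24. Taking the right-of-SG solution: N = (22.51, -0.8727).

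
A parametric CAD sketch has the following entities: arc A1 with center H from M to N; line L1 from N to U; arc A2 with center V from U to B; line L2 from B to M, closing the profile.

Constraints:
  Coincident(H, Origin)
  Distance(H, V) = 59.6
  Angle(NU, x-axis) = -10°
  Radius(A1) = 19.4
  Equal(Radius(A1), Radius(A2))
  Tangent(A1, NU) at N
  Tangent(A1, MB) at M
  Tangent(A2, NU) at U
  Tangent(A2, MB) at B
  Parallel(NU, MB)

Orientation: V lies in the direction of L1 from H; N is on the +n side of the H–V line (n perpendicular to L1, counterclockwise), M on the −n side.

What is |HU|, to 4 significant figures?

62.68

The slot axis is L1's direction at -10.0°, so u = (cos -10.0°, sin -10.0°) = (0.9848, -0.1736) and n = (−sin -10.0°, cos -10.0°) = (0.1736, 0.9848). H is at the origin and V lies 59.6 along u from H, so V = 59.6·u = (58.69, -10.35). Tangency of A1 to both parallel lines with radius 19.4 puts N and M at H ± 19.4·n: N = (3.369, 19.11), M = (-3.369, -19.11). Equal radii place U and B the same way about V: U = V + 19.4·n = (62.06, 8.756), B = V − 19.4·n = (55.33, -29.45). Then |HU| = |U − H| = 62.68.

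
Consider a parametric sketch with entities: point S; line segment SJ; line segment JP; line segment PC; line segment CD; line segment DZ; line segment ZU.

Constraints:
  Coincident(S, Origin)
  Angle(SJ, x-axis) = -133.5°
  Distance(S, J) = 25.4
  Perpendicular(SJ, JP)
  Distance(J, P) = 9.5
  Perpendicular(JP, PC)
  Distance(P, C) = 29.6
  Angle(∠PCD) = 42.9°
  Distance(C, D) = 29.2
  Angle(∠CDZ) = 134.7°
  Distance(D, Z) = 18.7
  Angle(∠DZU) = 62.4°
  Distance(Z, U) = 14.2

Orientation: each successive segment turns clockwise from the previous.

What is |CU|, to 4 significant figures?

33.67

∠CDZ = 134.7° gives DZ at -135.9° from the x-axis; with |DZ| = 18.7, Z = (-17.73, -32.63). ∠DZU = 62.4° gives ZU at 106.5° from the x-axis; with |ZU| = 14.2, U = (-21.77, -19.01). Then |CU| = |U − C| = 33.67.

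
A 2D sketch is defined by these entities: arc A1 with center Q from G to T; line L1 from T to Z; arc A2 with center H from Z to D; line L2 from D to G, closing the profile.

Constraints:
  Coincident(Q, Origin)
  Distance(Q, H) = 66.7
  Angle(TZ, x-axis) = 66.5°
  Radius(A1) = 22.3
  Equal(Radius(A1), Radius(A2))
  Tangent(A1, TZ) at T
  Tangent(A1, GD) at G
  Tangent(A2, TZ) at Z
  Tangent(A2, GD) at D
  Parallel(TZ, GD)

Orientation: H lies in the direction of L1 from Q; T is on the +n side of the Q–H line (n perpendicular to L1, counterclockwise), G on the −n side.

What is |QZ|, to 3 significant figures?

70.3

The slot axis is L1's direction at 66.5°, so u = (cos 66.5°, sin 66.5°) = (0.399, 0.917) and n = (−sin 66.5°, cos 66.5°) = (-0.917, 0.399). Q is at the origin and H lies 66.7 along u from Q, so H = 66.7·u = (26.6, 61.2). Tangency of A1 to both parallel lines with radius 22.3 puts T and G at Q ± 22.3·n: T = (-20.5, 8.89), G = (20.5, -8.89). Equal radii place Z and D the same way about H: Z = H + 22.3·n = (6.15, 70.1), D = H − 22.3·n = (47.0, 52.3). Then |QZ| = |Z − Q| = 70.3.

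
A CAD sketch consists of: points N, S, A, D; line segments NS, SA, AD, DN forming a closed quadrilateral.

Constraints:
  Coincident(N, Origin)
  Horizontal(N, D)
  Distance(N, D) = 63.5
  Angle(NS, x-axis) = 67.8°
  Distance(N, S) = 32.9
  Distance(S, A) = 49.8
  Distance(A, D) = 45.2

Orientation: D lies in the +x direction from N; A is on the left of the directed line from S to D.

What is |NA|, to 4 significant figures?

75.07

Checks: NS at 67.80° ✓; |SA| = 49.80 ✓; |AD| = 45.20 ✓.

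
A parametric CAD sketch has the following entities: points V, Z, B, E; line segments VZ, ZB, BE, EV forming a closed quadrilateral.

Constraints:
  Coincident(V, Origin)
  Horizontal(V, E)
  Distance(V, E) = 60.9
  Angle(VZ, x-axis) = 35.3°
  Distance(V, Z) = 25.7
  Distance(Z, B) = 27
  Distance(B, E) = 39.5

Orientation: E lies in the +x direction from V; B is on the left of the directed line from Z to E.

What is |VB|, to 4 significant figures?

52.54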